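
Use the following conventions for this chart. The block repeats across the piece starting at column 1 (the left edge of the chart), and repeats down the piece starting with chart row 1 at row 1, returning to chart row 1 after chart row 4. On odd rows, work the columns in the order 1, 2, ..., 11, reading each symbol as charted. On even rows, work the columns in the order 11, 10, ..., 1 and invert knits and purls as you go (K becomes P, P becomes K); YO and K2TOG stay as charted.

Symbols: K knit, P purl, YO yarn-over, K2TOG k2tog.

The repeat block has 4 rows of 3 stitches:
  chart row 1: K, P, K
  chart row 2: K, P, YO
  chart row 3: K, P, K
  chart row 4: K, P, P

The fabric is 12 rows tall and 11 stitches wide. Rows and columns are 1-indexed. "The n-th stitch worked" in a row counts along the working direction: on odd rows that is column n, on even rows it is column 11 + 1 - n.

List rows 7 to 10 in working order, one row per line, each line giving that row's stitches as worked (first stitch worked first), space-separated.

Result:
K P K K P K K P K K P
K P K K P K K P K K P
K P K K P K K P K K P
K P YO K P YO K P YO K P

Derivation:
Row 7: chart row 3, RS - tile across columns 1-11 and work as-is.
Row 8: chart row 4, WS - tiled (columns 1-11): K P P K P P K P P K P; work from column 11 back to 1 with K<->P swapped.
Row 9: chart row 1, RS - tile across columns 1-11 and work as-is.
Row 10: chart row 2, WS - tiled (columns 1-11): K P YO K P YO K P YO K P; work from column 11 back to 1 with K<->P swapped.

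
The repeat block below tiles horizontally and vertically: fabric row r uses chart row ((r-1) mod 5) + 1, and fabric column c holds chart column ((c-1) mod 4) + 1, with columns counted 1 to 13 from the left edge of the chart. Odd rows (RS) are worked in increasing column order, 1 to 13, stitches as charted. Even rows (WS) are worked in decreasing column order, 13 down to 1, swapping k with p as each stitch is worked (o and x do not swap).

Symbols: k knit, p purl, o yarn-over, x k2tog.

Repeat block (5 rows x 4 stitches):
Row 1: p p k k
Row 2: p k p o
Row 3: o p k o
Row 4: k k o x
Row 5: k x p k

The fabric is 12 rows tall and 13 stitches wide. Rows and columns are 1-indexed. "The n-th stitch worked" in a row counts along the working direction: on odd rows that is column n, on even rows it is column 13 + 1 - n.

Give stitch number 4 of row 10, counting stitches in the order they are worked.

Row 10: (10-1) mod 5 = 4, so use chart row 5. Even row -> WS.
Chart row 5 tiled across columns 1-13: k x p k k x p k k x p k k
Wrong side: read the tiled row from column 13 down to 1 and exchange k with p (leave o, x).
Row 10 as worked: p p k x p p k x p p k x p
Stitch 4 in working order -> x

== STITCH ==
x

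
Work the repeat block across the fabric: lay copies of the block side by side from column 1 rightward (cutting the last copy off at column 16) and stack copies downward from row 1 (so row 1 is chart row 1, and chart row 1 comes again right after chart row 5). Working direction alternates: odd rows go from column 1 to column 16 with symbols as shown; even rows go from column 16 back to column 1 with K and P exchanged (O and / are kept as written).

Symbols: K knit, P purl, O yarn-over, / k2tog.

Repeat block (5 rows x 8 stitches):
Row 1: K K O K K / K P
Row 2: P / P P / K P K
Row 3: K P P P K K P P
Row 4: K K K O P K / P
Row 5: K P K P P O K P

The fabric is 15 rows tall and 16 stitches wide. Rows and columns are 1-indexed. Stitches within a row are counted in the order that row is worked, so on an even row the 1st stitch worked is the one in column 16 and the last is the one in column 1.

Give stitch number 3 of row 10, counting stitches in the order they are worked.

== STITCH ==
O

Derivation:
Row 10: (10-1) mod 5 = 4, so use chart row 5. Even row -> WS.
Chart row 5 tiled across columns 1-16: K P K P P O K P K P K P P O K P
WS row: flip the tiled sequence (start at column 16) and apply K<->P; O and / stay.
Row 10 as worked: K P O K K P K P K P O K K P K P
Counting 3 along the worked row gives O.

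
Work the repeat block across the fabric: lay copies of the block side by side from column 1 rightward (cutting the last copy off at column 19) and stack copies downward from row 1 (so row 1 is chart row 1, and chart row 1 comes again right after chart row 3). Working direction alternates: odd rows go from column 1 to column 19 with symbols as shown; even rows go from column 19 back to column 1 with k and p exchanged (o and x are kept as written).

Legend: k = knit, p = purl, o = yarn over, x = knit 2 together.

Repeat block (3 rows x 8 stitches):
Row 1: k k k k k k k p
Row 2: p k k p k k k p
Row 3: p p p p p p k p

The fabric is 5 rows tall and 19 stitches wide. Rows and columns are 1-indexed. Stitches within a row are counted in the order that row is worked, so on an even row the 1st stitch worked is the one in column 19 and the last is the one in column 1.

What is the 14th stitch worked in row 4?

Row 4 uses chart row ((4-1) mod 3)+1 = 1. Row 4 is even, so WS.
Chart row 1 tiled across columns 1-19: k k k k k k k p k k k k k k k p k k k
Wrong side: read the tiled row from column 19 down to 1 and exchange k with p (leave o, x).
Row 4 as worked: p p p k p p p p p p p k p p p p p p p
Stitch 14 in working order -> p

Stitch:
p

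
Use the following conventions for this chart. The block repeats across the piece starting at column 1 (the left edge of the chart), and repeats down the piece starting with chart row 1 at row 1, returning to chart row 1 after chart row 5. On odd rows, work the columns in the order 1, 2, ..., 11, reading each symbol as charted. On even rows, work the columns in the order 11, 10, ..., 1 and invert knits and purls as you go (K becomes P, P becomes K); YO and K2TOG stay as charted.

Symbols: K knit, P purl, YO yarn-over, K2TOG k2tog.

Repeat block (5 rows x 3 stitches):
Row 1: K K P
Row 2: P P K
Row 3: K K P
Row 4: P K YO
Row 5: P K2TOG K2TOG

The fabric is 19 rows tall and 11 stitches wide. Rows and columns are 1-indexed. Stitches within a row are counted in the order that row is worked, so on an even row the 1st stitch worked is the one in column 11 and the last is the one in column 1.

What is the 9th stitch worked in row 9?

Result:
YO

Derivation:
Row 9 uses chart row ((9-1) mod 5)+1 = 4. Row 9 is odd, so RS.
Chart row 4 tiled across columns 1-11: P K YO P K YO P K YO P K
Right side: take the tiled row as-is (worked left to right from column 1).
The 9th stitch worked is YO.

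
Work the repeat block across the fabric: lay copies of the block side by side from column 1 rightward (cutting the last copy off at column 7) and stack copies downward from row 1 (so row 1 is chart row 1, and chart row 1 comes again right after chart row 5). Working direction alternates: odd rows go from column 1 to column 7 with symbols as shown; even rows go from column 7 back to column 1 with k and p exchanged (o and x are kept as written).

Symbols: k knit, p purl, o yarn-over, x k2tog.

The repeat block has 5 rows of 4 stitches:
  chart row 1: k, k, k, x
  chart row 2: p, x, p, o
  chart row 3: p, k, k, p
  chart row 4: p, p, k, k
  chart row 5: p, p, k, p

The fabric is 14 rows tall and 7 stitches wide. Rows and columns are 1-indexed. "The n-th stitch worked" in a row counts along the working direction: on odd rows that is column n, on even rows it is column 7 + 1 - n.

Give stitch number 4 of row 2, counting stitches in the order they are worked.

Row 2 uses chart row ((2-1) mod 5)+1 = 2. Row 2 is even, so WS.
Chart row 2 tiled across columns 1-7: p x p o p x p
WS: work from column 7 back to column 1 (reverse the tiled row), swapping k<->p (o and x unchanged).
Row 2 as worked: k x k o k x k
Stitch 4 in working order -> o

Stitch:
o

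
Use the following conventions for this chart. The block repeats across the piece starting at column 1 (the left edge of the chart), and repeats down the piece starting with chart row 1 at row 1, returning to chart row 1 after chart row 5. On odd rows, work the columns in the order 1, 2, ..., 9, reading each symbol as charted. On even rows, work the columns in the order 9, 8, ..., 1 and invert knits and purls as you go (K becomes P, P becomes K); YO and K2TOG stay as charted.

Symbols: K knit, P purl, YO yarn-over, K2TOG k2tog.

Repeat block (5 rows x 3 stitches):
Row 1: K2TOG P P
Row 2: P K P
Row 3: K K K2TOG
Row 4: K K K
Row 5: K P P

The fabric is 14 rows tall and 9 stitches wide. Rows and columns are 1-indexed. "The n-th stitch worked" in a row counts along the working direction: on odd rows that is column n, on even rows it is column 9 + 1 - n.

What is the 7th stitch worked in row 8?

Row 8: (8-1) mod 5 = 2, so use chart row 3. Even row -> WS.
Chart row 3 tiled across columns 1-9: K K K2TOG K K K2TOG K K K2TOG
Wrong side: read the tiled row from column 9 down to 1 and exchange K with P (leave YO, K2TOG).
Row 8 as worked: K2TOG P P K2TOG P P K2TOG P P
Stitch 7 in working order -> K2TOG

Stitch:
K2TOG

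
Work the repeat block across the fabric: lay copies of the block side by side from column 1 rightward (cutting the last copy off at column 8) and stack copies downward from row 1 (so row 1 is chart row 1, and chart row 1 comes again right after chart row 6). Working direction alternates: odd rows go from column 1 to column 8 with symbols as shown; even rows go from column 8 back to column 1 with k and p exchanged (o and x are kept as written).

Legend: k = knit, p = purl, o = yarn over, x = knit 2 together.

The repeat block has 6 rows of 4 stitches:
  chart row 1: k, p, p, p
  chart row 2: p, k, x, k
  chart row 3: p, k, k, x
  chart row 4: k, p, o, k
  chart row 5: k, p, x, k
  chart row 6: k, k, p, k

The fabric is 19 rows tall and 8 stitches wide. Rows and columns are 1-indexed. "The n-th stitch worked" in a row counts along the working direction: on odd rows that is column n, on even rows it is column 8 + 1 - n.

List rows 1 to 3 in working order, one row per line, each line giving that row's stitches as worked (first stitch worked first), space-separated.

== ROWS AS WORKED ==
k p p p k p p p
p x p k p x p k
p k k x p k k x

Derivation:
Row 1: chart row 1, RS - tile across columns 1-8 and work as-is.
Row 2: chart row 2, WS - tiled (columns 1-8): p k x k p k x k; work from column 8 back to 1 with k<->p swapped.
Row 3: chart row 3, RS - tile across columns 1-8 and work as-is.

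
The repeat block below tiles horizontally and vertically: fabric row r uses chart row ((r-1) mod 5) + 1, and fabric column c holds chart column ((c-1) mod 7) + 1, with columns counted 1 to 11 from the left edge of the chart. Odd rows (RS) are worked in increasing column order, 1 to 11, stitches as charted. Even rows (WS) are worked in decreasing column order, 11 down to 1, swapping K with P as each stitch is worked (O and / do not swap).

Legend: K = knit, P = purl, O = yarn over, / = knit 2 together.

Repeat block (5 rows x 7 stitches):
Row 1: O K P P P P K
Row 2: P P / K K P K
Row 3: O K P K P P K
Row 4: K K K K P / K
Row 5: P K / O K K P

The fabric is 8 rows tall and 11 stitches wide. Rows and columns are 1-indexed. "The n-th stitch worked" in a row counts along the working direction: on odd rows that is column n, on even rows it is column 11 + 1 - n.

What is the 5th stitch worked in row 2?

Result:
P

Derivation:
Row 2: (2-1) mod 5 = 1, so use chart row 2. Even row -> WS.
Chart row 2 tiled across columns 1-11: P P / K K P K P P / K
Wrong side: read the tiled row from column 11 down to 1 and exchange K with P (leave O, /).
Row 2 as worked: P / K K P K P P / K K
Stitch 5 in working order -> P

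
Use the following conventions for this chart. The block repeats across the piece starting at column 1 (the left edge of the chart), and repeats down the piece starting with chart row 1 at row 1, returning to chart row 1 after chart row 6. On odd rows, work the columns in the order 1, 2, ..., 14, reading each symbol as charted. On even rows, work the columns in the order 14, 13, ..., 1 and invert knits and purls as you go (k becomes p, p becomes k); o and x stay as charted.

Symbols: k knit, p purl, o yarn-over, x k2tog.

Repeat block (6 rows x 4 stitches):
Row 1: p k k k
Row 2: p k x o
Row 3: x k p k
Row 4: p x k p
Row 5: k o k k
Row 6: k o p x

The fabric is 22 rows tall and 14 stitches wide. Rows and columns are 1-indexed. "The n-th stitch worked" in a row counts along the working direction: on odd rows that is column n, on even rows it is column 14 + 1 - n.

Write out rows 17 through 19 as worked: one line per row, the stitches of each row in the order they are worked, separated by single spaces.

Result:
k o k k k o k k k o k k k o
o p x k o p x k o p x k o p
p k k k p k k k p k k k p k

Derivation:
Row 17: chart row 5, RS - tile across columns 1-14 and work as-is.
Row 18: chart row 6, WS - tiled (columns 1-14): k o p x k o p x k o p x k o; work from column 14 back to 1 with k<->p swapped.
Row 19: chart row 1, RS - tile across columns 1-14 and work as-is.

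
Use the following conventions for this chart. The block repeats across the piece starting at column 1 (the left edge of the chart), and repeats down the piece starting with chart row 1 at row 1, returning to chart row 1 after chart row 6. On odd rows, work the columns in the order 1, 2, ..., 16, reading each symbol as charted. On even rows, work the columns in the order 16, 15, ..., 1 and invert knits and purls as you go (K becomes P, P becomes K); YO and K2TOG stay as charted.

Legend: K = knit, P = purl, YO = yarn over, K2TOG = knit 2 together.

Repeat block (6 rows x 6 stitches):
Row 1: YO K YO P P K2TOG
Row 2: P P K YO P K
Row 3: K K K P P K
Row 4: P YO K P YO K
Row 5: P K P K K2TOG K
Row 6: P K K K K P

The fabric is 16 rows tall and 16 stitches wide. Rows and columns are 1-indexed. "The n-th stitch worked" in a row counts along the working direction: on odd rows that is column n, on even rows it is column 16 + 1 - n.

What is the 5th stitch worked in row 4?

Result:
P

Derivation:
For row 4: chart row = ((4-1) mod 6) + 1 = 4; this is a WS (even) row.
Chart row 4 tiled across columns 1-16: P YO K P YO K P YO K P YO K P YO K P
WS row: flip the tiled sequence (start at column 16) and apply K<->P; YO and K2TOG stay.
Row 4 as worked: K P YO K P YO K P YO K P YO K P YO K
The 5th stitch worked is P.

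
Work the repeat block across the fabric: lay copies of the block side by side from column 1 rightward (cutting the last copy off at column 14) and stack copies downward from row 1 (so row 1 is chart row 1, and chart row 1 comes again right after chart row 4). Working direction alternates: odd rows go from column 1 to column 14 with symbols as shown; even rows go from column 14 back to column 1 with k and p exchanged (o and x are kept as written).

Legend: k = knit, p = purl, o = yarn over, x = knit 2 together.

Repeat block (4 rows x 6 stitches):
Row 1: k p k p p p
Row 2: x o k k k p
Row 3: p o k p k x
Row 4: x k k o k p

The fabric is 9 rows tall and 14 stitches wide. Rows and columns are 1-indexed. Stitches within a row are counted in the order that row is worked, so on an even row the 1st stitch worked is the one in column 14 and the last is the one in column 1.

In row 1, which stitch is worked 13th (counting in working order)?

Stitch:
k

Derivation:
Row 1: (1-1) mod 4 = 0, so use chart row 1. Odd row -> RS.
Chart row 1 tiled across columns 1-14: k p k p p p k p k p p p k p
Right side: take the tiled row as-is (worked left to right from column 1).
Stitch 13 in working order -> k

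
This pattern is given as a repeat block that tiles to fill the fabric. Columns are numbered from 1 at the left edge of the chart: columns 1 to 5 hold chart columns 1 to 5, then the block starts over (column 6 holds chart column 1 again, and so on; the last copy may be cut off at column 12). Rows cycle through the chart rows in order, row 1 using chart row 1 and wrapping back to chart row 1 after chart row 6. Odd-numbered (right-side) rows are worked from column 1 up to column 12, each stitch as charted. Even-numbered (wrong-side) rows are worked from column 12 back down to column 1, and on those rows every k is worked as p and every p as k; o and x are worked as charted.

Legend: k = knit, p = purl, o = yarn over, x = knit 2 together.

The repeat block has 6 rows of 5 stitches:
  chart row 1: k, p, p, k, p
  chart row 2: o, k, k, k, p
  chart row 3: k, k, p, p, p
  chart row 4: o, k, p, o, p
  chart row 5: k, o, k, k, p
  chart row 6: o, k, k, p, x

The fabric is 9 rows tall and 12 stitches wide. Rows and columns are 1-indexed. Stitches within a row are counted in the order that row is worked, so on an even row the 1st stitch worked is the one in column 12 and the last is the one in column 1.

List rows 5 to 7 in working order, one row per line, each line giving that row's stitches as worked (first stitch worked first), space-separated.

Row 5: chart row 5, RS - tile across columns 1-12 and work as-is.
Row 6: chart row 6, WS - tiled (columns 1-12): o k k p x o k k p x o k; work from column 12 back to 1 with k<->p swapped.
Row 7: chart row 1, RS - tile across columns 1-12 and work as-is.

Result:
k o k k p k o k k p k o
p o x k p p o x k p p o
k p p k p k p p k p k p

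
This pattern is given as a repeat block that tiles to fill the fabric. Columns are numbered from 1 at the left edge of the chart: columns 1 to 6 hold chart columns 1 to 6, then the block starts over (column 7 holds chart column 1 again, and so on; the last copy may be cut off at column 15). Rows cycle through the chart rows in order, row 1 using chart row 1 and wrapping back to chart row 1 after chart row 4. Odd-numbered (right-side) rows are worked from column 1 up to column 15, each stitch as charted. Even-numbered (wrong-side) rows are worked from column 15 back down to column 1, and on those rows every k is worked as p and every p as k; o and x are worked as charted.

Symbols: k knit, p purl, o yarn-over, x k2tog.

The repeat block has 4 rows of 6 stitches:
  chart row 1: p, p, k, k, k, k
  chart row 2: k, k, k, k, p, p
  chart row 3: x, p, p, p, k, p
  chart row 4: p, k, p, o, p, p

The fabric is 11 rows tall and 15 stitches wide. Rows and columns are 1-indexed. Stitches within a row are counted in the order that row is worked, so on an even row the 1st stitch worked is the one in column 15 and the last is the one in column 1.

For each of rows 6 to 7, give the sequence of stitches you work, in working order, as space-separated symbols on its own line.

Row 6: chart row 2, WS - tiled (columns 1-15): k k k k p p k k k k p p k k k; work from column 15 back to 1 with k<->p swapped.
Row 7: chart row 3, RS - tile across columns 1-15 and work as-is.

== ROWS AS WORKED ==
p p p k k p p p p k k p p p p
x p p p k p x p p p k p x p p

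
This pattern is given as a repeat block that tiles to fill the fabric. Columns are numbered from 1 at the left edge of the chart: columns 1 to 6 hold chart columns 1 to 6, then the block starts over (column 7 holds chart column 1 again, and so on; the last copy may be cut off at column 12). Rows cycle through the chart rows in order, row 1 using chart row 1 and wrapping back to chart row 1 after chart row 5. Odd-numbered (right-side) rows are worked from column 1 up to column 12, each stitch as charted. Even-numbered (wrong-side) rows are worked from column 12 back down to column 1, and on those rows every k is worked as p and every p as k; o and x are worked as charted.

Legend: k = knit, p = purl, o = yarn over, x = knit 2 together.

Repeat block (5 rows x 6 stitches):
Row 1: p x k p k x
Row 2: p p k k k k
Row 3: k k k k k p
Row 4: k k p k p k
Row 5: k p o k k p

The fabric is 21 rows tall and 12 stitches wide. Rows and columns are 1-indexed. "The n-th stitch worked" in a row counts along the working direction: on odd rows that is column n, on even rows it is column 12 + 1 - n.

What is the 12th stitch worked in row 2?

Row 2 uses chart row ((2-1) mod 5)+1 = 2. Row 2 is even, so WS.
Chart row 2 tiled across columns 1-12: p p k k k k p p k k k k
Wrong side: read the tiled row from column 12 down to 1 and exchange k with p (leave o, x).
Row 2 as worked: p p p p k k p p p p k k
Stitch 12 in working order -> k

Result:
k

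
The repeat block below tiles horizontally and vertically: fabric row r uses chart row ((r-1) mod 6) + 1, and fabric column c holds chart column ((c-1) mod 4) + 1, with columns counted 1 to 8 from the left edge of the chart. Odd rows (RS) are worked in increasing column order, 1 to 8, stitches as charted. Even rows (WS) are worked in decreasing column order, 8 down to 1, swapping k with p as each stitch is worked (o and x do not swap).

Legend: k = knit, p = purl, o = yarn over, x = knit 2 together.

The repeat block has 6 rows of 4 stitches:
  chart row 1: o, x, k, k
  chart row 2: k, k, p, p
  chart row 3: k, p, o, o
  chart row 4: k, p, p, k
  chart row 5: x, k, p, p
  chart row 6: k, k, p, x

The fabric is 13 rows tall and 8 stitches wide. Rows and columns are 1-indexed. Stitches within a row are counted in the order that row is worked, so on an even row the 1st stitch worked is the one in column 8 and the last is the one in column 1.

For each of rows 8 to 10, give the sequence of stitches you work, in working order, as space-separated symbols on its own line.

Row 8: chart row 2, WS - tiled (columns 1-8): k k p p k k p p; work from column 8 back to 1 with k<->p swapped.
Row 9: chart row 3, RS - tile across columns 1-8 and work as-is.
Row 10: chart row 4, WS - tiled (columns 1-8): k p p k k p p k; work from column 8 back to 1 with k<->p swapped.

== ROWS AS WORKED ==
k k p p k k p p
k p o o k p o o
p k k p p k k p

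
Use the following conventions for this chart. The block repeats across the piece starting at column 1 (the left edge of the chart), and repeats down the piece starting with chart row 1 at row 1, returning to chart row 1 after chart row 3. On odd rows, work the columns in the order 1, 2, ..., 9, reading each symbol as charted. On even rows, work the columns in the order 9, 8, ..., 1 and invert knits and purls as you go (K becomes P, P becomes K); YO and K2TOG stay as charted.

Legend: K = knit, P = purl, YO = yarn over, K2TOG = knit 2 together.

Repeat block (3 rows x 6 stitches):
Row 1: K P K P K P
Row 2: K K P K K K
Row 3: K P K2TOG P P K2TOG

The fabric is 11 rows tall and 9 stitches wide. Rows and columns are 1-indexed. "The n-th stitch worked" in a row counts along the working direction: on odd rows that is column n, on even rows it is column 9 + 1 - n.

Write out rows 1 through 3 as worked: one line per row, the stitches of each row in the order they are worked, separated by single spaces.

Row 1: chart row 1, RS - tile across columns 1-9 and work as-is.
Row 2: chart row 2, WS - tiled (columns 1-9): K K P K K K K K P; work from column 9 back to 1 with K<->P swapped.
Row 3: chart row 3, RS - tile across columns 1-9 and work as-is.

Rows as worked:
K P K P K P K P K
K P P P P P K P P
K P K2TOG P P K2TOG K P K2TOG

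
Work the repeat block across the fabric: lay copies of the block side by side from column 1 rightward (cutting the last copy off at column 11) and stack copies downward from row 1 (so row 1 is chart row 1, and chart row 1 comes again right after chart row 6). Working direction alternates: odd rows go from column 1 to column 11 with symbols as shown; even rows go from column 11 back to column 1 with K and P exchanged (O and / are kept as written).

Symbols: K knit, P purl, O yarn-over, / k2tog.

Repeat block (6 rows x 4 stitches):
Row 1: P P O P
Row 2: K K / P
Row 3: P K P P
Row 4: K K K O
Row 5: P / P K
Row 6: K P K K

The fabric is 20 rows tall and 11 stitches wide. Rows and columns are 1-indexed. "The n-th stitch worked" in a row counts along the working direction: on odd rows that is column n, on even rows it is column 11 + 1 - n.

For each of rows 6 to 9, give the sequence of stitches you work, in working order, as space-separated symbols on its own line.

Rows as worked:
P K P P P K P P P K P
P P O P P P O P P P O
/ P P K / P P K / P P
P K P P P K P P P K P

Derivation:
Row 6: chart row 6, WS - tiled (columns 1-11): K P K K K P K K K P K; work from column 11 back to 1 with K<->P swapped.
Row 7: chart row 1, RS - tile across columns 1-11 and work as-is.
Row 8: chart row 2, WS - tiled (columns 1-11): K K / P K K / P K K /; work from column 11 back to 1 with K<->P swapped.
Row 9: chart row 3, RS - tile across columns 1-11 and work as-is.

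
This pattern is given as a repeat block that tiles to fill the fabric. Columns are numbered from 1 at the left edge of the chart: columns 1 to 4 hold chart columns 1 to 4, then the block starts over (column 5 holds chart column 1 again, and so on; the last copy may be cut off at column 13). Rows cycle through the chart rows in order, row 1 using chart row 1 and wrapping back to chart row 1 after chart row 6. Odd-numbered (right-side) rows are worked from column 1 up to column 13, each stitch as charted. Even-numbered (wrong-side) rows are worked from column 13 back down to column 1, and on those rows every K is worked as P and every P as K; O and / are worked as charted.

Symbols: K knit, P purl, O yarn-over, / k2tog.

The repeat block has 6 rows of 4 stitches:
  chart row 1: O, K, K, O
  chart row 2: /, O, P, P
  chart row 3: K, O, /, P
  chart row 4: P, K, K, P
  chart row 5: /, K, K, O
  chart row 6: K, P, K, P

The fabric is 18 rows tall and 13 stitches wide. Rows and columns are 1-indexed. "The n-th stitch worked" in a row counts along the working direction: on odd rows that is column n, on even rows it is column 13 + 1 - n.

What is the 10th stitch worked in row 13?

Result:
K

Derivation:
Row 13 uses chart row ((13-1) mod 6)+1 = 1. Row 13 is odd, so RS.
Chart row 1 tiled across columns 1-13: O K K O O K K O O K K O O
RS row: no reversal, no swap; stitch n worked = column n.
Counting 10 along the worked row gives K.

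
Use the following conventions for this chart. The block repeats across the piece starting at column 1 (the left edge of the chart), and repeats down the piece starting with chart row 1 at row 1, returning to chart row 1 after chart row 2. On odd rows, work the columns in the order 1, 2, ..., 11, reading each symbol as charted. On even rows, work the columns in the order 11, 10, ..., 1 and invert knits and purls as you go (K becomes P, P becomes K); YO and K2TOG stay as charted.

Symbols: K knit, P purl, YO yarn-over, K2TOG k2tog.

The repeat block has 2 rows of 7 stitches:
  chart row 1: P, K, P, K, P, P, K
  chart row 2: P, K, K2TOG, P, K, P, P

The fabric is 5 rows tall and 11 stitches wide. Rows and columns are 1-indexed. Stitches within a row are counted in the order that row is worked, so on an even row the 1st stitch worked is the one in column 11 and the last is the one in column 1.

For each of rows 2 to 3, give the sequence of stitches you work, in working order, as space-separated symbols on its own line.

Row 2: chart row 2, WS - tiled (columns 1-11): P K K2TOG P K P P P K K2TOG P; work from column 11 back to 1 with K<->P swapped.
Row 3: chart row 1, RS - tile across columns 1-11 and work as-is.

== ROWS AS WORKED ==
K K2TOG P K K K P K K2TOG P K
P K P K P P K P K P K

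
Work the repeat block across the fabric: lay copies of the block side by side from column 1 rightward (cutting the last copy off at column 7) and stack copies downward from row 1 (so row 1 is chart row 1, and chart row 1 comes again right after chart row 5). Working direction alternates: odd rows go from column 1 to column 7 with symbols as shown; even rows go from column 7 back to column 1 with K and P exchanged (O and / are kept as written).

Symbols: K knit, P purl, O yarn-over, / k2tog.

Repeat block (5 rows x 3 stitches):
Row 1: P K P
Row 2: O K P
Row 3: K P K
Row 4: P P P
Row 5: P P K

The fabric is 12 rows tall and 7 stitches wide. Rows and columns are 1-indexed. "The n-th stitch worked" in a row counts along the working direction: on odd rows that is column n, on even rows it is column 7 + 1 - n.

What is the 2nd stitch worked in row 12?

Row 12 uses chart row ((12-1) mod 5)+1 = 2. Row 12 is even, so WS.
Chart row 2 tiled across columns 1-7: O K P O K P O
WS: work from column 7 back to column 1 (reverse the tiled row), swapping K<->P (O and / unchanged).
Row 12 as worked: O K P O K P O
Stitch 2 in working order -> K

Result:
K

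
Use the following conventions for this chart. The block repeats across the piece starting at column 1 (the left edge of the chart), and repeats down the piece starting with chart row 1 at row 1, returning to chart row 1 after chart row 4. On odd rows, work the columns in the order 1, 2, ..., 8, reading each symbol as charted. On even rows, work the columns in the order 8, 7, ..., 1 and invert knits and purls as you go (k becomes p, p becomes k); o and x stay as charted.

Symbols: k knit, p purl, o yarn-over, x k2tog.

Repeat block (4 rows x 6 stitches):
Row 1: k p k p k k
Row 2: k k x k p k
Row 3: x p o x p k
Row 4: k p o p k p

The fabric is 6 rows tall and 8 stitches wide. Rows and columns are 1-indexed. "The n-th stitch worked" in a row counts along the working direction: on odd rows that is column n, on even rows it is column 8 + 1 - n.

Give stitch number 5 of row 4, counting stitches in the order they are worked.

Stitch:
k

Derivation:
Row 4 uses chart row ((4-1) mod 4)+1 = 4. Row 4 is even, so WS.
Chart row 4 tiled across columns 1-8: k p o p k p k p
WS row: flip the tiled sequence (start at column 8) and apply k<->p; o and x stay.
Row 4 as worked: k p k p k o k p
The 5th stitch worked is k.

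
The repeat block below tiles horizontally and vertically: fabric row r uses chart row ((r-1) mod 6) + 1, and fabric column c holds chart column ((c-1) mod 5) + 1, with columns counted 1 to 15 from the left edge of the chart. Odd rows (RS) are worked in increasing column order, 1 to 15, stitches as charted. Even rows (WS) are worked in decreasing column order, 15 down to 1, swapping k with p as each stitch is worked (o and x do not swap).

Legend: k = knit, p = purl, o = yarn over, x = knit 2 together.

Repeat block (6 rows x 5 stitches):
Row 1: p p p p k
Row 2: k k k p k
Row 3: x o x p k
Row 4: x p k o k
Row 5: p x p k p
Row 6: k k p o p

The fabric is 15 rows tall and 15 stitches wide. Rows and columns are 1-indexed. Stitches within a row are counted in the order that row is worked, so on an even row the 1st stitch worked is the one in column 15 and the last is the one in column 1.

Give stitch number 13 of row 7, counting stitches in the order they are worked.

Row 7: (7-1) mod 6 = 0, so use chart row 1. Odd row -> RS.
Chart row 1 tiled across columns 1-15: p p p p k p p p p k p p p p k
RS: work column 1 to column 15, symbols as charted — the tiled row is the row as worked.
The 13th stitch worked is p.

Stitch:
p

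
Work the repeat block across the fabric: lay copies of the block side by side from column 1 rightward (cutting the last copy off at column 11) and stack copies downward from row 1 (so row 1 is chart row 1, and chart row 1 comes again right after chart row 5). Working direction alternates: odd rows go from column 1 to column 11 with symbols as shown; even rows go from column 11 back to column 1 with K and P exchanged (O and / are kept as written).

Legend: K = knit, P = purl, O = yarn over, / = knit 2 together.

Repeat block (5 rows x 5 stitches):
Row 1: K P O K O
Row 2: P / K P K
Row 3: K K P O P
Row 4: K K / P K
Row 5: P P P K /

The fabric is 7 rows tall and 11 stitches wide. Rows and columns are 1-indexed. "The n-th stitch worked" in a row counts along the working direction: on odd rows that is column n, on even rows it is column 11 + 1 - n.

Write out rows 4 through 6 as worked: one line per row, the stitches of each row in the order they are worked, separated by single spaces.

Row 4: chart row 4, WS - tiled (columns 1-11): K K / P K K K / P K K; work from column 11 back to 1 with K<->P swapped.
Row 5: chart row 5, RS - tile across columns 1-11 and work as-is.
Row 6: chart row 1, WS - tiled (columns 1-11): K P O K O K P O K O K; work from column 11 back to 1 with K<->P swapped.

Rows as worked:
P P K / P P P K / P P
P P P K / P P P K / P
P O P O K P O P O K P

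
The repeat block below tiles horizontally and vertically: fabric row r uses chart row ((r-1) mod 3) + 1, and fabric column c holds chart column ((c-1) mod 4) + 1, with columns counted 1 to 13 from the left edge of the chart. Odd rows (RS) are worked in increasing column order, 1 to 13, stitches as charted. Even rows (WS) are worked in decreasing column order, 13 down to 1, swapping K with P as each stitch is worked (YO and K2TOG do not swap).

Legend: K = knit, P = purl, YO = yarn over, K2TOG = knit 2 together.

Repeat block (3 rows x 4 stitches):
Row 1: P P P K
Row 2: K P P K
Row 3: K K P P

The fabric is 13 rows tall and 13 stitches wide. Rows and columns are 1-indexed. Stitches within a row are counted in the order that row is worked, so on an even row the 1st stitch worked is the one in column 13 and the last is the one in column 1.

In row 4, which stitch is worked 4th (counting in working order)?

== STITCH ==
K

Derivation:
Row 4: (4-1) mod 3 = 0, so use chart row 1. Even row -> WS.
Chart row 1 tiled across columns 1-13: P P P K P P P K P P P K P
WS row: flip the tiled sequence (start at column 13) and apply K<->P; YO and K2TOG stay.
Row 4 as worked: K P K K K P K K K P K K K
The 4th stitch worked is K.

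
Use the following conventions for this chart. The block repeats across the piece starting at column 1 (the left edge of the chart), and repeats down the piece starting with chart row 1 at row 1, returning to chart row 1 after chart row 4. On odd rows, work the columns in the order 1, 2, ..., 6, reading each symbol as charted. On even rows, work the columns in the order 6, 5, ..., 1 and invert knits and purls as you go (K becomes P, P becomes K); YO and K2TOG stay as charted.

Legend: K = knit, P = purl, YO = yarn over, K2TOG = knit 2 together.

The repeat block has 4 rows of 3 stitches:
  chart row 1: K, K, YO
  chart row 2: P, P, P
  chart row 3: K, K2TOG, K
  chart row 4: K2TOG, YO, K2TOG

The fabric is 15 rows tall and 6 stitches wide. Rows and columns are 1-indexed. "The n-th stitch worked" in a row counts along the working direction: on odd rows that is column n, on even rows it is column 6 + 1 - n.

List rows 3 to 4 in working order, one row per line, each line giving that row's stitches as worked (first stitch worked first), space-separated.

Row 3: chart row 3, RS - tile across columns 1-6 and work as-is.
Row 4: chart row 4, WS - tiled (columns 1-6): K2TOG YO K2TOG K2TOG YO K2TOG; work from column 6 back to 1 with K<->P swapped.

== ROWS AS WORKED ==
K K2TOG K K K2TOG K
K2TOG YO K2TOG K2TOG YO K2TOG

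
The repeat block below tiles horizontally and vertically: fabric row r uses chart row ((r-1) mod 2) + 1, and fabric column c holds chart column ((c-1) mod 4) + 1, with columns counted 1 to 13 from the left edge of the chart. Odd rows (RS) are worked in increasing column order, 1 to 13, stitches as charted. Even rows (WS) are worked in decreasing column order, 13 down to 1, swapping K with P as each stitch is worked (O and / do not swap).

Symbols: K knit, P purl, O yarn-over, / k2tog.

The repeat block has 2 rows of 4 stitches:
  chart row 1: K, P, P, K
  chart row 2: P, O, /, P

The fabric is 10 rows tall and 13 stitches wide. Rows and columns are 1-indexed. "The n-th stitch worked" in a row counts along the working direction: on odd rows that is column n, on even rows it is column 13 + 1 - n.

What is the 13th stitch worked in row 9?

For row 9: chart row = ((9-1) mod 2) + 1 = 1; this is a RS (odd) row.
Chart row 1 tiled across columns 1-13: K P P K K P P K K P P K K
RS: work column 1 to column 13, symbols as charted — the tiled row is the row as worked.
Counting 13 along the worked row gives K.

Stitch:
K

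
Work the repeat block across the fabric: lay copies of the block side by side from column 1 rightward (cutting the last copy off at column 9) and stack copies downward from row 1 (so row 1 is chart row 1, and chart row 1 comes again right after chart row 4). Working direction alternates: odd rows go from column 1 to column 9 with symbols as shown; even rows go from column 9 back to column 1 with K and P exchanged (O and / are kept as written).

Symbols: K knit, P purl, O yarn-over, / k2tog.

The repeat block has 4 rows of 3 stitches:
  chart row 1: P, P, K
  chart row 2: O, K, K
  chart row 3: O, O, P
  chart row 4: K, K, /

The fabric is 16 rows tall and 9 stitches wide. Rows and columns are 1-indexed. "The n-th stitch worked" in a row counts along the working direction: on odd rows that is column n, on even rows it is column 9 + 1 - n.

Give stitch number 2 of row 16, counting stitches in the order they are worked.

Stitch:
P

Derivation:
Row 16: (16-1) mod 4 = 3, so use chart row 4. Even row -> WS.
Chart row 4 tiled across columns 1-9: K K / K K / K K /
WS: work from column 9 back to column 1 (reverse the tiled row), swapping K<->P (O and / unchanged).
Row 16 as worked: / P P / P P / P P
Stitch 2 in working order -> P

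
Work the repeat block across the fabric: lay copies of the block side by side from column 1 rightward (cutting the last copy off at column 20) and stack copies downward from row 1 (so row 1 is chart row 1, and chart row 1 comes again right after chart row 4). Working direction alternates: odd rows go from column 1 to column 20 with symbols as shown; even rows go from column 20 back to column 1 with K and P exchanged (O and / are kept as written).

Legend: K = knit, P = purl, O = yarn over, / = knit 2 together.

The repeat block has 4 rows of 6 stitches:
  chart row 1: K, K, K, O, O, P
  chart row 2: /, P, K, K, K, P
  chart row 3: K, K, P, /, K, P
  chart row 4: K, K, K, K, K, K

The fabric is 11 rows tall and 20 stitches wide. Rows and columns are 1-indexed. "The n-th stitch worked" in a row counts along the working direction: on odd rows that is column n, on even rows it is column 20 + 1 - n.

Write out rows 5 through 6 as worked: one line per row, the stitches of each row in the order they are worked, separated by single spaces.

Row 5: chart row 1, RS - tile across columns 1-20 and work as-is.
Row 6: chart row 2, WS - tiled (columns 1-20): / P K K K P / P K K K P / P K K K P / P; work from column 20 back to 1 with K<->P swapped.

Result:
K K K O O P K K K O O P K K K O O P K K
K / K P P P K / K P P P K / K P P P K /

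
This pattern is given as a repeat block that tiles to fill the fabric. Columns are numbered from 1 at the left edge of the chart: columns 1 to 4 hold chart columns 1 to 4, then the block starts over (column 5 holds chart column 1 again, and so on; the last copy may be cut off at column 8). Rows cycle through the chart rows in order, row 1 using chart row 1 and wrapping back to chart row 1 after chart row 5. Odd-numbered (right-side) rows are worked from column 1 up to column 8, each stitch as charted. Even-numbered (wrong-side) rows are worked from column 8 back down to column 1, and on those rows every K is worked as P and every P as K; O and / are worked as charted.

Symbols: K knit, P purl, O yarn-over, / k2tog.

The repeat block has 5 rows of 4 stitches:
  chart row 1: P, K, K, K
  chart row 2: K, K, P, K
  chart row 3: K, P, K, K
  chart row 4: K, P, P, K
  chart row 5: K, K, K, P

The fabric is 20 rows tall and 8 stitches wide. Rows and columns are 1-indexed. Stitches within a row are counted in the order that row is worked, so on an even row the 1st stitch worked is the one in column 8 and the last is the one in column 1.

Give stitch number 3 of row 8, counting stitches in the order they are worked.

For row 8: chart row = ((8-1) mod 5) + 1 = 3; this is a WS (even) row.
Chart row 3 tiled across columns 1-8: K P K K K P K K
WS: work from column 8 back to column 1 (reverse the tiled row), swapping K<->P (O and / unchanged).
Row 8 as worked: P P K P P P K P
The 3rd stitch worked is K.

== STITCH ==
K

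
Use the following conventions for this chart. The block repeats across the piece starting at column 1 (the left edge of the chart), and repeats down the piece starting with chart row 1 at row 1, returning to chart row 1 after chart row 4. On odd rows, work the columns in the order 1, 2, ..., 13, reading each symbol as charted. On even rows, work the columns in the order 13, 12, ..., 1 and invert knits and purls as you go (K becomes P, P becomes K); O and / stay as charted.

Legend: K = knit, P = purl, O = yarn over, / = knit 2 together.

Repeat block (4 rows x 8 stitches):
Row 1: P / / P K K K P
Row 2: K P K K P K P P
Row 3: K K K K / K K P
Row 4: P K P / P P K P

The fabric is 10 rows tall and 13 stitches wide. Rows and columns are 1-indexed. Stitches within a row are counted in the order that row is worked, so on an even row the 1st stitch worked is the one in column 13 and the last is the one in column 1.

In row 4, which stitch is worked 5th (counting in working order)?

Row 4 uses chart row ((4-1) mod 4)+1 = 4. Row 4 is even, so WS.
Chart row 4 tiled across columns 1-13: P K P / P P K P P K P / P
WS row: flip the tiled sequence (start at column 13) and apply K<->P; O and / stay.
Row 4 as worked: K / K P K K P K K / K P K
Stitch 5 in working order -> K

== STITCH ==
K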